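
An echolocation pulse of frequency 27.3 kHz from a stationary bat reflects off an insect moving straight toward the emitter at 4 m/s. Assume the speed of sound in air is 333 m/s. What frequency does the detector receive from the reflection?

28.0 kHz

The insect first receives the wave as a moving observer: f₁ = f₀ · (v + u)/v = 27.3 × (333 + 4)/333 ≈ 27.6 kHz.
On reflection it acts as a source moving toward the stationary detector: f₂ = f₁ · v/(v − u) = 27.6 × 333/329 ≈ 28.0 kHz.
Equivalently f₂ = f₀ · (v + u)/(v − u).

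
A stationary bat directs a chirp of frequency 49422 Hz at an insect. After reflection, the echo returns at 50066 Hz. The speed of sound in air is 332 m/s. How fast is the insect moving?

Double Doppler shift off a moving reflector: f₂ = f₀ · (v + u)/(v − u) (u > 0 toward emitter).
Rearranging, u = v · (f₂ − f₀)/(f₂ + f₀) = 332 × 644/99488 ≈ 2.15 m/s.
So the insect is moving at 2.15 m/s toward the emitter.

2.15 m/s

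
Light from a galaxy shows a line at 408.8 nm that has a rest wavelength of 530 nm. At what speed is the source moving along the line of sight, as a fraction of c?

λ'/λ₀ = 0.7713 < 1 (blueshift), so the source is approaching.
λ'/λ₀ = √((1 − β)/(1 + β)) for an approaching source ⇒ β = (1 − r²)/(1 + r²) with r = λ'/λ₀.
β = (1 − 0.5949)/(1 + 0.5949) ≈ 0.254.

0.254c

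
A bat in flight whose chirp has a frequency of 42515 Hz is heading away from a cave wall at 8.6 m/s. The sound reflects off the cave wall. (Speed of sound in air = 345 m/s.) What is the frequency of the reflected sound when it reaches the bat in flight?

40447 Hz

The cave wall receives the sound from a moving source: f₁ = f₀ · v/(v + v_e) = 42515 × 345/353.6 ≈ 41481 Hz.
On the return leg the bat in flight is a moving observer: f₂ = f₁ · (v − v_e)/v = 41481 × 336.4/345 ≈ 40447 Hz.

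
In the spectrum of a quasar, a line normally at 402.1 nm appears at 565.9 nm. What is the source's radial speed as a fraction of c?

0.329

λ'/λ₀ = 1.4074 > 1 (redshift), so the source is receding.
λ'/λ₀ = √((1 + β)/(1 − β)) for a receding source ⇒ β = (r² − 1)/(r² + 1) with r = λ'/λ₀.
β = (1.9807 − 1)/(1.9807 + 1) ≈ 0.329.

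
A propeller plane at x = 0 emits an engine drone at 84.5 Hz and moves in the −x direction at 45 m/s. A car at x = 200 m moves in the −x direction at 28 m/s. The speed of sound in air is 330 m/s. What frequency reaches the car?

The observer lies on the +x side, so the source is heading away from the observer and the observer is heading toward the source.
General Doppler shift: f' = f · (v + v_o)/(v + v_s).
f' = 84.5 × (330 + 28)/(330 + 45) = 84.5 × 358/375 ≈ 81 Hz.

81 Hz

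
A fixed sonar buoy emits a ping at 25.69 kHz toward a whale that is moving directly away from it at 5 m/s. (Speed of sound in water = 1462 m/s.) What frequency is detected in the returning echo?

The whale first receives the wave as a moving observer: f₁ = f₀ · (v − u)/v = 25.69 × (1462 − 5)/1462 ≈ 25.6 kHz.
The reflection then acts as a moving source: f₂ = f₁ · v/(v + u) ≈ 25.5 kHz.
Equivalently f₂ = f₀ · (v − u)/(v + u).

25.5 kHz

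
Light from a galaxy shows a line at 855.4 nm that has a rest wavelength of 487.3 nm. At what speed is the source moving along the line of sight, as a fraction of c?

λ'/λ₀ = 1.7554 > 1 (redshift), so the source is receding.
λ'/λ₀ = √((1 + β)/(1 − β)) for a receding source ⇒ β = (r² − 1)/(r² + 1) with r = λ'/λ₀.
β = (3.0814 − 1)/(3.0814 + 1) ≈ 0.510.

0.510c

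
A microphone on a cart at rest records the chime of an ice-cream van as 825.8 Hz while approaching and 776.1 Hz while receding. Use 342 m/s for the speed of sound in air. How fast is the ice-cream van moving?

f₁/f₂ = (v + v_s)/(v − v_s), so v_s = v · (f₁ − f₂)/(f₁ + f₂).
v_s = 342 × (825.8 − 776.1)/(825.8 + 776.1) = 342 × 49.7/1601.9 ≈ 10.6 m/s.

10.6 m/s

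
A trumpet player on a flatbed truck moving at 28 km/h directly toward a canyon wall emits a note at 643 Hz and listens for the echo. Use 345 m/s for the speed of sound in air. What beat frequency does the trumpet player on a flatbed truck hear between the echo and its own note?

28 km/h = 7.778 m/s.
The canyon wall receives the sound from a moving source: f₁ = f₀ · v/(v − v_e) = 643 × 345/337.22 ≈ 657.8 Hz.
On the return leg the trumpet player on a flatbed truck is a moving observer: f₂ = f₁ · (v + v_e)/v = 657.8 × 352.78/345 ≈ 672.7 Hz.
Beat against the emitted tone: |f₂ − f₀| = 2v_e·f₀/(v − v_e) = 2 × 7.778 × 643/337.22 ≈ 29.7 Hz.

29.7 Hz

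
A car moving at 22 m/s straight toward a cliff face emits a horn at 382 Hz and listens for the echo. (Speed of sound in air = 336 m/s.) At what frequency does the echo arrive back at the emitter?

The cliff face receives the sound from a moving source: f₁ = f₀ · v/(v − v_e) = 382 × 336/314 ≈ 409 Hz.
On the return leg the car is a moving observer: f₂ = f₁ · (v + v_e)/v = 409 × 358/336 ≈ 436 Hz.
Equivalently f₂ = f₀ · (v + v_e)/(v − v_e).

436 Hz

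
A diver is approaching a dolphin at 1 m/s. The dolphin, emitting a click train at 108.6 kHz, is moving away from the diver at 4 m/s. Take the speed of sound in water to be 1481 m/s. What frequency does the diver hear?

General Doppler shift: f' = f · (v + v_o)/(v + v_s).
f' = 108.6 × (1481 + 1)/(1481 + 4) = 108.6 × 1482/1485 ≈ 108.4 kHz.

108.4 kHz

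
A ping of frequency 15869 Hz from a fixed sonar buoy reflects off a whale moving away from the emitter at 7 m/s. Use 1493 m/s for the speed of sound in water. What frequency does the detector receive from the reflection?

The whale first receives the wave as a moving observer: f₁ = f₀ · (v − u)/v = 15869 × (1493 − 7)/1493 ≈ 15795 Hz.
The reflection then acts as a moving source: f₂ = f₁ · v/(v + u) ≈ 15721 Hz.

15721 Hz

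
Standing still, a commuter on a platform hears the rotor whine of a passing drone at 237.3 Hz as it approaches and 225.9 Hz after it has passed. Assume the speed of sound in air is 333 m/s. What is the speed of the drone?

f₁/f₂ = (v + v_s)/(v − v_s), so v_s = v · (f₁ − f₂)/(f₁ + f₂).
v_s = 333 × (237.3 − 225.9)/(237.3 + 225.9) = 333 × 11.4/463.2 ≈ 8.2 m/s.

8.2 m/s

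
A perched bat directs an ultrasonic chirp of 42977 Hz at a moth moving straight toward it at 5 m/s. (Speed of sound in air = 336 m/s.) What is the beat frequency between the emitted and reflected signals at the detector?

At the moth (a moving observer), f₁ = f₀ · (v + u)/v = 42977 × 341/336 ≈ 43617 Hz.
The reflection then acts as a moving source: f₂ = f₁ · v/(v − u) ≈ 44275 Hz.
Equivalently f₂ = f₀ · (v + u)/(v − u).
Beat frequency: |f₂ − f₀| = 2u·f₀/(v − u) = 2 × 5 × 42977/331 ≈ 1298 Hz.

1298 Hz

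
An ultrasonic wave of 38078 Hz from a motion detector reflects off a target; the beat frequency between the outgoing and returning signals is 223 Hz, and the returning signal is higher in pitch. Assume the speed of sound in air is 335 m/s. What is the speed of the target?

0.98 m/s

Double Doppler shift off a moving reflector: f₂ = f₀ · (v + u)/(v − u) (u > 0 toward emitter).
Returning signal is higher, so f₂ = f₀ + Δf = 38078 + 223 = 38301 Hz.
Rearranging, u = v · (f₂ − f₀)/(f₂ + f₀) = 335 × 223/76379 ≈ 0.98 m/s.
So the target is moving at 0.98 m/s toward the emitter.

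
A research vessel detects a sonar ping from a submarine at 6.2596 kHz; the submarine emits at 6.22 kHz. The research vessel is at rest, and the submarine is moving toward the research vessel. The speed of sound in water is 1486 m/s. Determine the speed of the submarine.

9.4 m/s

f' = f · v/(v − v_s) ⇒ v_s = v · |1 − f/f'|.
v_s = 1486 × |1 − 6.22/6.2596| = 1486 × 0.006326 ≈ 9.4 m/s.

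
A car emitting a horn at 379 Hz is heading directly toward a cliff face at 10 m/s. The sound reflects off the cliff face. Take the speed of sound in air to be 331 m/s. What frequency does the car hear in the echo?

403 Hz

The cliff face receives the sound from a moving source: f₁ = f₀ · v/(v − v_e) = 379 × 331/321 ≈ 391 Hz.
On the return leg the car is a moving observer: f₂ = f₁ · (v + v_e)/v = 391 × 341/331 ≈ 403 Hz.
Equivalently f₂ = f₀ · (v + v_e)/(v − v_e).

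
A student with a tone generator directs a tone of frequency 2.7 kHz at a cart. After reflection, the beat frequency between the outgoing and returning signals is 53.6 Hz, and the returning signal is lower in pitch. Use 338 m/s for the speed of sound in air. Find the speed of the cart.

3.4 m/s

Double Doppler shift off a moving reflector: f₂ = f₀ · (v + u)/(v − u) (u > 0 toward emitter).
Returning signal is lower, so f₂ = f₀ − Δf = 2700 − 53.6 = 2646.4 Hz.
Rearranging, u = v · (f₂ − f₀)/(f₂ + f₀) = 338 × -53.6/5346.4 ≈ -3.4 m/s.
So the cart is moving at 3.4 m/s away from the emitter.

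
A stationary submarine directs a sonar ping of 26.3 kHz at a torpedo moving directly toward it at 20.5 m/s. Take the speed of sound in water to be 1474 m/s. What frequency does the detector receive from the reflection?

27.0 kHz

The torpedo first receives the wave as a moving observer: f₁ = f₀ · (v + u)/v = 26.3 × (1474 + 20.5)/1474 ≈ 26.7 kHz.
On reflection it acts as a source moving toward the stationary detector: f₂ = f₁ · v/(v − u) = 26.7 × 1474/1453.5 ≈ 27.0 kHz.
Equivalently f₂ = f₀ · (v + u)/(v − u).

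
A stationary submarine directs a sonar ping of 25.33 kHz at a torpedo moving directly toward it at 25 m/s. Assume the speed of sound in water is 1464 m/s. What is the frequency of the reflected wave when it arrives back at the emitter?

At the torpedo (a moving observer), f₁ = f₀ · (v + u)/v = 25.33 × 1489/1464 ≈ 25.8 kHz.
On reflection it acts as a source moving toward the stationary detector: f₂ = f₁ · v/(v − u) = 25.8 × 1464/1439 ≈ 26.2 kHz.

26.2 kHz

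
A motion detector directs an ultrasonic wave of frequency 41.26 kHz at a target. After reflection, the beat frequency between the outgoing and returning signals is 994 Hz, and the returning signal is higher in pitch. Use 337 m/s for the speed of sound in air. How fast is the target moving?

Double Doppler shift off a moving reflector: f₂ = f₀ · (v + u)/(v − u) (u > 0 toward emitter).
Returning signal is higher, so f₂ = f₀ + Δf = 41260 + 994 = 42254 Hz.
Rearranging, u = v · (f₂ − f₀)/(f₂ + f₀) = 337 × 994/83514 ≈ 4.0 m/s.
So the target is moving at 4.0 m/s toward the emitter.

4.0 m/s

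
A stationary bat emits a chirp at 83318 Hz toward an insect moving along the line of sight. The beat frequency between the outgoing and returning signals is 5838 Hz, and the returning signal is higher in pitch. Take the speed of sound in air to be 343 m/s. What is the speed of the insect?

11.6 m/s

Double Doppler shift off a moving reflector: f₂ = f₀ · (v + u)/(v − u) (u > 0 toward emitter).
Returning signal is higher, so f₂ = f₀ + Δf = 83318 + 5838 = 89156 Hz.
Rearranging, u = v · (f₂ − f₀)/(f₂ + f₀) = 343 × 5838/172474 ≈ 11.6 m/s.
So the insect is moving at 11.6 m/s toward the emitter.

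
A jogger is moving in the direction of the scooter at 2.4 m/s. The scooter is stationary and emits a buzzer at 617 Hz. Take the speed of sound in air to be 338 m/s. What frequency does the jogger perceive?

Only the observer moves, toward the source, so f' = f · (v + v_o)/v.
f' = 617 × (338 + 2.4)/338 = 617 × 340.4/338 ≈ 621 Hz.

621 Hz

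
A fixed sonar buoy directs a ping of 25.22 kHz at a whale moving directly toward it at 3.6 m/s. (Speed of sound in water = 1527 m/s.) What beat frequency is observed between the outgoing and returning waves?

119 Hz

At the whale (a moving observer), f₁ = f₀ · (v + u)/v = 25.22 × 1530.6/1527 ≈ 25.2795 kHz.
The reflection then acts as a moving source: f₂ = f₁ · v/(v − u) ≈ 25.3392 kHz.
Beat frequency (with f₀ = 25220 Hz): |f₂ − f₀| = 2u·f₀/(v − u) = 2 × 3.6 × 25220/1523.4 ≈ 119 Hz.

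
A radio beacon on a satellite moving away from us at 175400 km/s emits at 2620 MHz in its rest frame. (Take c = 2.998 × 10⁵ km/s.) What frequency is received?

β = v/c = 175400/299800 = 0.5851.
Relativistic Doppler for frequency: f' = f₀ · √((1 − β)/(1 + β)).
f' = 2620 × √(0.4149/1.5851) = 2620 × 0.51165 ≈ 1340.5 MHz.

1340.5 MHz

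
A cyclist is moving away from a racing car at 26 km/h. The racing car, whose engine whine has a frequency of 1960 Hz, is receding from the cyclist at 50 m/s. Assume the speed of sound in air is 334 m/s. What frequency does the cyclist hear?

26 km/h = 7.222 m/s.
With source receding and observer receding, f' = f · (v − v_o)/(v + v_s).
f' = 1960 × (334 − 7.222)/(334 + 50) = 1960 × 326.78/384 ≈ 1668 Hz.

1668 Hz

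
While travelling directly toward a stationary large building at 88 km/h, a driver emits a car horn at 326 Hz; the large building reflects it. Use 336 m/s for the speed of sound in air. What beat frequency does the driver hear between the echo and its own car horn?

88 km/h = 24.44 m/s.
The large building receives the sound from a moving source: f₁ = f₀ · v/(v − v_e) = 326 × 336/311.56 ≈ 351.6 Hz.
On the return leg the driver is a moving observer: f₂ = f₁ · (v + v_e)/v = 351.6 × 360.44/336 ≈ 377.2 Hz.
Beat against the emitted tone: |f₂ − f₀| = 2v_e·f₀/(v − v_e) = 2 × 24.44 × 326/311.56 ≈ 51.2 Hz.

51.2 Hz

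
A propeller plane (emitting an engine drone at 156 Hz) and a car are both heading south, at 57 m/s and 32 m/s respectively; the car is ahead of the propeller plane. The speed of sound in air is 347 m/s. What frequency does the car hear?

169 Hz

The car is ahead, so the propeller plane is moving toward it while the car is moving away from the propeller plane.
With source approaching and observer receding, f' = f · (v − v_o)/(v − v_s).
f' = 156 × (347 − 32)/(347 − 57) = 156 × 315/290 ≈ 169 Hz.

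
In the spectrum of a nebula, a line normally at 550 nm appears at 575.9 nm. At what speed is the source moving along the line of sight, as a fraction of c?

λ'/λ₀ = 1.0471 > 1 (redshift), so the source is receding.
λ'/λ₀ = √((1 + β)/(1 − β)) for a receding source ⇒ β = (r² − 1)/(r² + 1) with r = λ'/λ₀.
β = (1.0964 − 1)/(1.0964 + 1) ≈ 0.046.

0.046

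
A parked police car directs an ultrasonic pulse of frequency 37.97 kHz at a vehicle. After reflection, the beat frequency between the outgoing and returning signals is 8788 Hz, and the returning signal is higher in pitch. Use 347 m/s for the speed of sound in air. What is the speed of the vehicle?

Double Doppler shift off a moving reflector: f₂ = f₀ · (v + u)/(v − u) (u > 0 toward emitter).
Returning signal is higher, so f₂ = f₀ + Δf = 37970 + 8788 = 46758 Hz.
Rearranging, u = v · (f₂ − f₀)/(f₂ + f₀) = 347 × 8788/84728 ≈ 36 m/s.
So the vehicle is moving at 36 m/s toward the emitter.

36 m/s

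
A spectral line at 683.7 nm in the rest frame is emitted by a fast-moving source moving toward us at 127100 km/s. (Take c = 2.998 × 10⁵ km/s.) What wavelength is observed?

β = v/c = 127100/299800 = 0.4239.
Relativistic Doppler for wavelength: λ' = λ₀ · √((1 − β)/(1 + β)).
λ' = 683.7 × √(0.5761/1.4239) = 683.7 × 0.63604 ≈ 434.9 nm.

434.9 nm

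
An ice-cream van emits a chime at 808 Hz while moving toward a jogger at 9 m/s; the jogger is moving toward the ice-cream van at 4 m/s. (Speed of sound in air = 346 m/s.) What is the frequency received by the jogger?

General Doppler shift: f' = f · (v + v_o)/(v − v_s).
f' = 808 × (346 + 4)/(346 − 9) = 808 × 350/337 ≈ 839 Hz.

839 Hz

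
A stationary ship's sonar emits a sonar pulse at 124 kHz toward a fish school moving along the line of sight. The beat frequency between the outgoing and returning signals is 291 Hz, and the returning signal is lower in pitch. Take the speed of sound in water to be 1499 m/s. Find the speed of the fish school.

Double Doppler shift off a moving reflector: f₂ = f₀ · (v + u)/(v − u) (u > 0 toward emitter).
Returning signal is lower, so f₂ = f₀ − Δf = 124000 − 291 = 123709 Hz.
Rearranging, u = v · (f₂ − f₀)/(f₂ + f₀) = 1499 × -291/247709 ≈ -1.76 m/s.
So the fish school is moving at 1.76 m/s away from the emitter.

1.76 m/s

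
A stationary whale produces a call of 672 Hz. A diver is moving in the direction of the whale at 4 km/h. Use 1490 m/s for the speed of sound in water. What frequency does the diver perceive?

673 Hz

4 km/h = 1.111 m/s.
Moving observer, stationary source: f' = f · (v + v_o)/v.
f' = 672 × (1490 + 1.111)/1490 = 672 × 1491.1/1490 ≈ 673 Hz.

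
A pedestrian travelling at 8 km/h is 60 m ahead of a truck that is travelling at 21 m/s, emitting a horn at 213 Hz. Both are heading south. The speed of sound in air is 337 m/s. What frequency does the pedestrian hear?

8 km/h = 2.222 m/s.
The pedestrian is ahead, so the truck is moving toward it while the pedestrian is moving away from the truck.
Both move, so f' = f · (v − v_o)/(v − v_s).
f' = 213 × (337 − 2.222)/(337 − 21) = 213 × 334.78/316 ≈ 226 Hz.

226 Hz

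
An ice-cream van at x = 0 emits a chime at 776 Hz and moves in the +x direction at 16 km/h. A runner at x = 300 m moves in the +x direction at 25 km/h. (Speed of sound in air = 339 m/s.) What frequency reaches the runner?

770 Hz

16 km/h = 4.444 m/s; 25 km/h = 6.944 m/s.
The observer lies on the +x side, so the source is heading toward the observer and the observer is heading away from the source.
With source approaching and observer receding, f' = f · (v − v_o)/(v − v_s).
f' = 776 × (339 − 6.944)/(339 − 4.444) = 776 × 332.06/334.56 ≈ 770 Hz.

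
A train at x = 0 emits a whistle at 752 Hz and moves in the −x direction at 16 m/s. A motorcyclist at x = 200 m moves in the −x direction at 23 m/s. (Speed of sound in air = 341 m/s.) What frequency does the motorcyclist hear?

The observer lies on the +x side, so the source is heading away from the observer and the observer is heading toward the source.
Both move, so f' = f · (v + v_o)/(v + v_s).
f' = 752 × (341 + 23)/(341 + 16) = 752 × 364/357 ≈ 767 Hz.

767 Hz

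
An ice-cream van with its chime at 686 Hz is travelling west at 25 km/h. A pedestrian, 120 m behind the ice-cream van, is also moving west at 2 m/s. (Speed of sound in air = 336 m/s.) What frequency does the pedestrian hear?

25 km/h = 6.944 m/s.
The pedestrian is behind, so the ice-cream van is moving away from it while the pedestrian is moving toward the ice-cream van.
With source receding and observer approaching, f' = f · (v + v_o)/(v + v_s).
f' = 686 × (336 + 2)/(336 + 6.944) = 686 × 338/342.94 ≈ 676 Hz.

676 Hz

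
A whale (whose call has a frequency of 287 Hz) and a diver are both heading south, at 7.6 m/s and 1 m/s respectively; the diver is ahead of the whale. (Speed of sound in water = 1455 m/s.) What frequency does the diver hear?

288 Hz

The diver is ahead, so the whale is moving toward it while the diver is moving away from the whale.
General Doppler shift: f' = f · (v − v_o)/(v − v_s).
f' = 287 × (1455 − 1)/(1455 − 7.6) = 287 × 1454/1447.4 ≈ 288 Hz.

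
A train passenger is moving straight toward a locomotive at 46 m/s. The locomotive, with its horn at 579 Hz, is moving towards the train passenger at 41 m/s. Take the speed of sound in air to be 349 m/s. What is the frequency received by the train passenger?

General Doppler shift: f' = f · (v + v_o)/(v − v_s).
f' = 579 × (349 + 46)/(349 − 41) = 579 × 395/308 ≈ 743 Hz.

743 Hz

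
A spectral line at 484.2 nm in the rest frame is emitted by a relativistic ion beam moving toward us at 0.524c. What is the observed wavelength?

Relativistic Doppler for wavelength: λ' = λ₀ · √((1 − β)/(1 + β)).
λ' = 484.2 × √(0.4760/1.5240) = 484.2 × 0.55887 ≈ 270.6 nm.

270.6 nm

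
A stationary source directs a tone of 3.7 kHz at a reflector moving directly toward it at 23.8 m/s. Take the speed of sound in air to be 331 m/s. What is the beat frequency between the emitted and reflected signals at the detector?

573 Hz

The reflector first receives the wave as a moving observer: f₁ = f₀ · (v + u)/v = 3.7 × (331 + 23.8)/331 ≈ 3.966 kHz.
On reflection it acts as a source moving toward the stationary detector: f₂ = f₁ · v/(v − u) = 3.966 × 331/307.2 ≈ 4.273 kHz.
Beat frequency (with f₀ = 3700 Hz): |f₂ − f₀| = 2u·f₀/(v − u) = 2 × 23.8 × 3700/307.2 ≈ 573 Hz.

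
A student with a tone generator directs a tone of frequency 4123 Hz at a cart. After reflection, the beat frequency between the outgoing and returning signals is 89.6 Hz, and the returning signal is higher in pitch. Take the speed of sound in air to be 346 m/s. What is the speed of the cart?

Double Doppler shift off a moving reflector: f₂ = f₀ · (v + u)/(v − u) (u > 0 toward emitter).
Returning signal is higher, so f₂ = f₀ + Δf = 4123 + 89.6 = 4212.6 Hz.
Rearranging, u = v · (f₂ − f₀)/(f₂ + f₀) = 346 × 89.6/8335.6 ≈ 3.7 m/s.
So the cart is moving at 3.7 m/s toward the emitter.

3.7 m/s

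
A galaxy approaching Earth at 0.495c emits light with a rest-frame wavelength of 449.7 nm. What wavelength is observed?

Relativistic Doppler for wavelength: λ' = λ₀ · √((1 − β)/(1 + β)).
λ' = 449.7 × √(0.5050/1.4950) = 449.7 × 0.58120 ≈ 261.4 nm.

261.4 nm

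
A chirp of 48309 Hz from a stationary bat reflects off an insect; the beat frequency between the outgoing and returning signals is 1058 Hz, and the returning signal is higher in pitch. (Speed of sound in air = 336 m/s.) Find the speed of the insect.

3.6 m/s

Double Doppler shift off a moving reflector: f₂ = f₀ · (v + u)/(v − u) (u > 0 toward emitter).
Returning signal is higher, so f₂ = f₀ + Δf = 48309 + 1058 = 49367 Hz.
Rearranging, u = v · (f₂ − f₀)/(f₂ + f₀) = 336 × 1058/97676 ≈ 3.6 m/s.
So the insect is moving at 3.6 m/s toward the emitter.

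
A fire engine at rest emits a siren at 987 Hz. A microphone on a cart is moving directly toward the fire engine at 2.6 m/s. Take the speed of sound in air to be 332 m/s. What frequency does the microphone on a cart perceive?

Only the observer moves, toward the source, so f' = f · (v + v_o)/v.
f' = 987 × (332 + 2.6)/332 = 987 × 334.6/332 ≈ 995 Hz.

995 Hz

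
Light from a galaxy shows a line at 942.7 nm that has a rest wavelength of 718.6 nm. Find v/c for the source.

0.265c

λ'/λ₀ = 1.3119 > 1 (redshift), so the source is receding.
λ'/λ₀ = √((1 + β)/(1 − β)) for a receding source ⇒ β = (r² − 1)/(r² + 1) with r = λ'/λ₀.
β = (1.7210 − 1)/(1.7210 + 1) ≈ 0.265.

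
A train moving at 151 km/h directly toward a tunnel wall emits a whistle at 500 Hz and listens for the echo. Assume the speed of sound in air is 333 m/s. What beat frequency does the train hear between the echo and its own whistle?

151 km/h = 41.94 m/s.
The tunnel wall receives the sound from a moving source: f₁ = f₀ · v/(v − v_e) = 500 × 333/291.06 ≈ 572.1 Hz.
On the return leg the train is a moving observer: f₂ = f₁ · (v + v_e)/v = 572.1 × 374.94/333 ≈ 644.1 Hz.
Equivalently f₂ = f₀ · (v + v_e)/(v − v_e).
Beat against the emitted tone: |f₂ − f₀| = 2v_e·f₀/(v − v_e) = 2 × 41.94 × 500/291.06 ≈ 144 Hz.

144 Hz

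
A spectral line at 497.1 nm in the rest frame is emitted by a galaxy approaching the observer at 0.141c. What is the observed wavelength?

Relativistic Doppler for wavelength: λ' = λ₀ · √((1 − β)/(1 + β)).
λ' = 497.1 × √(0.8590/1.1410) = 497.1 × 0.86767 ≈ 431.3 nm.

431.3 nm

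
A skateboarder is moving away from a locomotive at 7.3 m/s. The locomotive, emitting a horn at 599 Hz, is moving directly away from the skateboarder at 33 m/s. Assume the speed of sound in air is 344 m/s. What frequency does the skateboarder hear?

535 Hz

Both move, so f' = f · (v − v_o)/(v + v_s).
f' = 599 × (344 − 7.3)/(344 + 33) = 599 × 336.7/377 ≈ 535 Hz.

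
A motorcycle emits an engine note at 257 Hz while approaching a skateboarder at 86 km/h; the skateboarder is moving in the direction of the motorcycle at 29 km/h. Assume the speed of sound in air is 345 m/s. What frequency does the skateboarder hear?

86 km/h = 23.89 m/s; 29 km/h = 8.056 m/s.
General Doppler shift: f' = f · (v + v_o)/(v − v_s).
f' = 257 × (345 + 8.056)/(345 − 23.89) = 257 × 353.06/321.11 ≈ 283 Hz.

283 Hz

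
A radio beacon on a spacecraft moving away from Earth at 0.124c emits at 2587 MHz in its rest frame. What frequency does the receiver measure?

2283.8 MHz

Relativistic Doppler for frequency: f' = f₀ · √((1 − β)/(1 + β)).
f' = 2587 × √(0.8760/1.1240) = 2587 × 0.88281 ≈ 2283.8 MHz.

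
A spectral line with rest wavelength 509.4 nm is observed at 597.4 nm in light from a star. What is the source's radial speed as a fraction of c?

λ'/λ₀ = 1.1728 > 1 (redshift), so the source is receding.
λ'/λ₀ = √((1 + β)/(1 − β)) for a receding source ⇒ β = (r² − 1)/(r² + 1) with r = λ'/λ₀.
β = (1.3753 − 1)/(1.3753 + 1) ≈ 0.158.

0.158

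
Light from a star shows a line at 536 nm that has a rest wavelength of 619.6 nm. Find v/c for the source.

0.144c

λ'/λ₀ = 0.8651 < 1 (blueshift), so the source is approaching.
λ'/λ₀ = √((1 − β)/(1 + β)) for an approaching source ⇒ β = (1 − r²)/(1 + r²) with r = λ'/λ₀.
β = (1 − 0.7484)/(1 + 0.7484) ≈ 0.144.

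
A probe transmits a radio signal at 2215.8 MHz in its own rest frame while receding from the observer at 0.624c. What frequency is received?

1066.2 MHz

Relativistic Doppler for frequency: f' = f₀ · √((1 − β)/(1 + β)).
f' = 2215.8 × √(0.3760/1.6240) = 2215.8 × 0.48117 ≈ 1066.2 MHz.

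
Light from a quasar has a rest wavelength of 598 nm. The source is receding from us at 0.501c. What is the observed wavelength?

1037.1 nm

Relativistic Doppler for wavelength: λ' = λ₀ · √((1 + β)/(1 − β)).
λ' = 598 × √(1.5010/0.4990) = 598 × 1.73436 ≈ 1037.1 nm.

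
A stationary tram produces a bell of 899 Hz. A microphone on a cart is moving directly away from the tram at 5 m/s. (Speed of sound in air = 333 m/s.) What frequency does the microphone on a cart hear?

Only the observer moves, away from the source, so f' = f · (v − v_o)/v.
f' = 899 × (333 − 5)/333 = 899 × 328/333 ≈ 886 Hz.

886 Hz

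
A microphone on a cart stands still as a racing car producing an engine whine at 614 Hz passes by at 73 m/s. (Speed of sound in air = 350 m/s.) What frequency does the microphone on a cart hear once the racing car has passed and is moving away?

508 Hz

Receding: f₂ = f · v/(v + v_s) = 614 × 350/423 ≈ 508 Hz.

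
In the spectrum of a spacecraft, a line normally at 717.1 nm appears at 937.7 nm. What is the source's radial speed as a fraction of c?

0.262c

λ'/λ₀ = 1.3076 > 1 (redshift), so the source is receding.
λ'/λ₀ = √((1 + β)/(1 − β)) for a receding source ⇒ β = (r² − 1)/(r² + 1) with r = λ'/λ₀.
β = (1.7099 − 1)/(1.7099 + 1) ≈ 0.262.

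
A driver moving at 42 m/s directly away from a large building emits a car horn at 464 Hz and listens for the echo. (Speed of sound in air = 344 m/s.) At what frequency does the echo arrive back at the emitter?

363 Hz

The large building receives the sound from a moving source: f₁ = f₀ · v/(v + v_e) = 464 × 344/386 ≈ 414 Hz.
On the return leg the driver is a moving observer: f₂ = f₁ · (v − v_e)/v = 414 × 302/344 ≈ 363 Hz.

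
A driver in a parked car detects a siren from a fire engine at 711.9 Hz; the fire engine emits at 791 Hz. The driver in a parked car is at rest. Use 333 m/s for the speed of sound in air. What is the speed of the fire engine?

f' < f, so the fire engine is receding.
f' = f · v/(v + v_s) ⇒ v_s = v · |1 − f/f'|.
v_s = 333 × |1 − 791/711.9| = 333 × 0.1111 ≈ 37 m/s.

37 m/s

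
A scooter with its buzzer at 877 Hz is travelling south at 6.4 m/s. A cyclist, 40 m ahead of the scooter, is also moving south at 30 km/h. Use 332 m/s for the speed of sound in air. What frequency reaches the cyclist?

30 km/h = 8.333 m/s.
The cyclist is ahead, so the scooter is moving toward it while the cyclist is moving away from the scooter.
General Doppler shift: f' = f · (v − v_o)/(v − v_s).
f' = 877 × (332 − 8.333)/(332 − 6.4) = 877 × 323.67/325.6 ≈ 872 Hz.

872 Hz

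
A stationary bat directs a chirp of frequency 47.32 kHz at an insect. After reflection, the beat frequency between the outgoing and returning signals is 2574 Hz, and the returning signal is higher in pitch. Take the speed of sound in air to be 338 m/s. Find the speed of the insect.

Double Doppler shift off a moving reflector: f₂ = f₀ · (v + u)/(v − u) (u > 0 toward emitter).
Returning signal is higher, so f₂ = f₀ + Δf = 47320 + 2574 = 49894 Hz.
Rearranging, u = v · (f₂ − f₀)/(f₂ + f₀) = 338 × 2574/97214 ≈ 8.9 m/s.
So the insect is moving at 8.9 m/s toward the emitter.

8.9 m/s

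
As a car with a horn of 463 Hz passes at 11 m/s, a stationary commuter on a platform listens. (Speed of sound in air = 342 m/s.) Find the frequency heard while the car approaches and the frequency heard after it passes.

Approaching: f₁ = f · v/(v − v_s) = 463 × 342/331 ≈ 478 Hz.
Receding: f₂ = f · v/(v + v_s) = 463 × 342/353 ≈ 449 Hz.

478 Hz approaching; 449 Hz receding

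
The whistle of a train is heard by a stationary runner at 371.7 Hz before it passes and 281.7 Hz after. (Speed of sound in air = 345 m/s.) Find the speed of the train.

48 m/s

f₁/f₂ = (v + v_s)/(v − v_s), so v_s = v · (f₁ − f₂)/(f₁ + f₂).
v_s = 345 × (371.7 − 281.7)/(371.7 + 281.7) = 345 × 90.0/653.4 ≈ 48 m/s.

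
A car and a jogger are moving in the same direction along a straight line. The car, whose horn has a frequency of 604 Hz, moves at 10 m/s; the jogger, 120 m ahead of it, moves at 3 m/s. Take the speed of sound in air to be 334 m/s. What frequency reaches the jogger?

The jogger is ahead, so the car is moving toward it while the jogger is moving away from the car.
With source approaching and observer receding, f' = f · (v − v_o)/(v − v_s).
f' = 604 × (334 − 3)/(334 − 10) = 604 × 331/324 ≈ 617 Hz.

617 Hz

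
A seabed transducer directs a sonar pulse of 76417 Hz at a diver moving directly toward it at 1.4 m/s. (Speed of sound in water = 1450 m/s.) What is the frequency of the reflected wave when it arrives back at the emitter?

At the diver (a moving observer), f₁ = f₀ · (v + u)/v = 76417 × 1451.4/1450 ≈ 76491 Hz.
On reflection it acts as a source moving toward the stationary detector: f₂ = f₁ · v/(v − u) = 76491 × 1450/1448.6 ≈ 76565 Hz.

76565 Hz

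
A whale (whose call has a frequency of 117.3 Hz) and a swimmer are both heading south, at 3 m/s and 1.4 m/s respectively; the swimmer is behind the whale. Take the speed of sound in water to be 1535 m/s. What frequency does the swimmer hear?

The swimmer is behind, so the whale is moving away from it while the swimmer is moving toward the whale.
Both move, so f' = f · (v + v_o)/(v + v_s).
f' = 117.3 × (1535 + 1.4)/(1535 + 3) = 117.3 × 1536.4/1538 ≈ 117 Hz.

117 Hz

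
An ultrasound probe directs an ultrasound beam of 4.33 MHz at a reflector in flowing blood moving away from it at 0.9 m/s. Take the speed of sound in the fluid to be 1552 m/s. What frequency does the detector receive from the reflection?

The reflector in flowing blood first receives the wave as a moving observer: f₁ = f₀ · (v − u)/v = 4.33 × (1552 − 0.9)/1552 ≈ 4.327 MHz.
On reflection it acts as a source moving away from the stationary detector: f₂ = f₁ · v/(v + u) = 4.327 × 1552/1552.9 ≈ 4.325 MHz.

4.325 MHz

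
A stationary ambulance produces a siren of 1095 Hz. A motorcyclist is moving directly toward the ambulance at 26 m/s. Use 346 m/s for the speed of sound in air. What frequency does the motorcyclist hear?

Moving observer, stationary source: f' = f · (v + v_o)/v.
f' = 1095 × (346 + 26)/346 = 1095 × 372/346 ≈ 1177 Hz.

1177 Hz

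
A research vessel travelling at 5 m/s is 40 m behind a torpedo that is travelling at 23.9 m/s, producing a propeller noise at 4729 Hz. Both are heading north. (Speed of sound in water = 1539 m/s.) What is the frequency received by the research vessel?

The research vessel is behind, so the torpedo is moving away from it while the research vessel is moving toward the torpedo.
With source receding and observer approaching, f' = f · (v + v_o)/(v + v_s).
f' = 4729 × (1539 + 5)/(1539 + 23.9) = 4729 × 1544/1562.9 ≈ 4672 Hz.

4672 Hz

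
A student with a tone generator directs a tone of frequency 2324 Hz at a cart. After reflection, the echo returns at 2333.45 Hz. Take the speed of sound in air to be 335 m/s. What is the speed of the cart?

Double Doppler shift off a moving reflector: f₂ = f₀ · (v + u)/(v − u) (u > 0 toward emitter).
Rearranging, u = v · (f₂ − f₀)/(f₂ + f₀) = 335 × 9.45/4657.45 ≈ 0.68 m/s.
So the cart is moving at 0.68 m/s toward the emitter.

0.68 m/s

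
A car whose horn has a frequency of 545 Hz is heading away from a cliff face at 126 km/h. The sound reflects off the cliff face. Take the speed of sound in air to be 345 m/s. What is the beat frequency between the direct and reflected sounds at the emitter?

126 km/h = 35 m/s.
The cliff face receives the sound from a moving source: f₁ = f₀ · v/(v + v_e) = 545 × 345/380 ≈ 494.8 Hz.
On the return leg the car is a moving observer: f₂ = f₁ · (v − v_e)/v = 494.8 × 310/345 ≈ 444.6 Hz.
Equivalently f₂ = f₀ · (v − v_e)/(v + v_e).
Beat against the emitted tone: |f₂ − f₀| = 2v_e·f₀/(v + v_e) = 2 × 35 × 545/380 ≈ 100 Hz.

100 Hz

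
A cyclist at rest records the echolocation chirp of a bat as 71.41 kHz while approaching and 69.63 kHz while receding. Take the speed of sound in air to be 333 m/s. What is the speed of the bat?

4.2 m/s

f₁/f₂ = (v + v_s)/(v − v_s), so v_s = v · (f₁ − f₂)/(f₁ + f₂).
v_s = 333 × (71.41 − 69.63)/(71.41 + 69.63) = 333 × 1.78/141.04 ≈ 4.2 m/s.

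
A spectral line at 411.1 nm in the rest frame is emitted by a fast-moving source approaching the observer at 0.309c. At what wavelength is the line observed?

Relativistic Doppler for wavelength: λ' = λ₀ · √((1 − β)/(1 + β)).
λ' = 411.1 × √(0.6910/1.3090) = 411.1 × 0.72656 ≈ 298.7 nm.

298.7 nm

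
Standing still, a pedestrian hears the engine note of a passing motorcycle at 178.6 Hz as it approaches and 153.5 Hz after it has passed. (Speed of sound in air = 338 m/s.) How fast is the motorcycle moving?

26 m/s

f₁/f₂ = (v + v_s)/(v − v_s), so v_s = v · (f₁ − f₂)/(f₁ + f₂).
v_s = 338 × (178.6 − 153.5)/(178.6 + 153.5) = 338 × 25.1/332.1 ≈ 26 m/s.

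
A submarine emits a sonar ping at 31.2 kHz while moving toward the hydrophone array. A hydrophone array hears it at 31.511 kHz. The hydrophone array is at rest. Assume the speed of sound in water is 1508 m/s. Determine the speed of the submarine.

f' = f · v/(v − v_s) ⇒ v_s = v · |1 − f/f'|.
v_s = 1508 × |1 − 31.2/31.511| = 1508 × 0.00987 ≈ 14.9 m/s.

14.9 m/s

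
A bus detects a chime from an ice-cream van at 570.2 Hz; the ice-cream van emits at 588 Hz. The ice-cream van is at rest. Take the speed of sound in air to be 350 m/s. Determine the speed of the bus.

f' < f, so the bus is receding.
f' = f · (v − v_o)/v ⇒ v_o = v · |f'/f − 1|.
v_o = 350 × |570.2/588 − 1| = 350 × 0.03027 ≈ 10.6 m/s.

10.6 m/s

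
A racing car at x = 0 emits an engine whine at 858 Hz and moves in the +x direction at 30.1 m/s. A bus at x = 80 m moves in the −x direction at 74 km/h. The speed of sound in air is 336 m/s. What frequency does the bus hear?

74 km/h = 20.56 m/s.
The observer lies on the +x side, so the source is heading toward the observer and the observer is heading toward the source.
With source approaching and observer approaching, f' = f · (v + v_o)/(v − v_s).
f' = 858 × (336 + 20.56)/(336 − 30.1) = 858 × 356.56/305.9 ≈ 1000 Hz.

1000 Hz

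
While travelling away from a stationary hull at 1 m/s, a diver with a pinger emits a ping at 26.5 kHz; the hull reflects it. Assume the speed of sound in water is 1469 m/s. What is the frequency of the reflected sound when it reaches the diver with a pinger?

26.5 kHz

The hull receives the sound from a moving source: f₁ = f₀ · v/(v + v_e) = 26.5 × 1469/1470 ≈ 26.5 kHz.
On the return leg the diver with a pinger is a moving observer: f₂ = f₁ · (v − v_e)/v = 26.5 × 1468/1469 ≈ 26.5 kHz.
Equivalently f₂ = f₀ · (v − v_e)/(v + v_e).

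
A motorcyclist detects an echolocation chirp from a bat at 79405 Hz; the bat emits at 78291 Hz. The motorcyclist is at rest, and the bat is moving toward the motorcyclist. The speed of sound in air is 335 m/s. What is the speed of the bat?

4.7 m/s

f' = f · v/(v − v_s) ⇒ v_s = v · |1 − f/f'|.
v_s = 335 × |1 − 78291/79405| = 335 × 0.01403 ≈ 4.7 m/s.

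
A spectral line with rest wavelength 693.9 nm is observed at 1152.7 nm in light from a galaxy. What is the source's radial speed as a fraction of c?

0.468c

λ'/λ₀ = 1.6612 > 1 (redshift), so the source is receding.
λ'/λ₀ = √((1 + β)/(1 − β)) for a receding source ⇒ β = (r² − 1)/(r² + 1) with r = λ'/λ₀.
β = (2.7596 − 1)/(2.7596 + 1) ≈ 0.468.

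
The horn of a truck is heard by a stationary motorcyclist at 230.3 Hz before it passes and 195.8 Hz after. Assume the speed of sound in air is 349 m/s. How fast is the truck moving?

28 m/s

f₁/f₂ = (v + v_s)/(v − v_s), so v_s = v · (f₁ − f₂)/(f₁ + f₂).
v_s = 349 × (230.3 − 195.8)/(230.3 + 195.8) = 349 × 34.5/426.1 ≈ 28 m/s.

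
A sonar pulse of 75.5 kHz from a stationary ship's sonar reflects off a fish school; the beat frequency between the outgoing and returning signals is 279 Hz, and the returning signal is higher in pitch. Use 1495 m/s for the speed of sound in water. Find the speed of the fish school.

Double Doppler shift off a moving reflector: f₂ = f₀ · (v + u)/(v − u) (u > 0 toward emitter).
Returning signal is higher, so f₂ = f₀ + Δf = 75500 + 279 = 75779 Hz.
Rearranging, u = v · (f₂ − f₀)/(f₂ + f₀) = 1495 × 279/151279 ≈ 2.76 m/s.
So the fish school is moving at 2.76 m/s toward the emitter.

2.76 m/s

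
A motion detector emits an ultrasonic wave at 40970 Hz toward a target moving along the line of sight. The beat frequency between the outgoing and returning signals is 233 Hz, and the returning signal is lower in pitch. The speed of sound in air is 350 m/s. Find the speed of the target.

1.00 m/s

Double Doppler shift off a moving reflector: f₂ = f₀ · (v + u)/(v − u) (u > 0 toward emitter).
Returning signal is lower, so f₂ = f₀ − Δf = 40970 − 233 = 40737 Hz.
Rearranging, u = v · (f₂ − f₀)/(f₂ + f₀) = 350 × -233/81707 ≈ -1.00 m/s.
So the target is moving at 1.00 m/s away from the emitter.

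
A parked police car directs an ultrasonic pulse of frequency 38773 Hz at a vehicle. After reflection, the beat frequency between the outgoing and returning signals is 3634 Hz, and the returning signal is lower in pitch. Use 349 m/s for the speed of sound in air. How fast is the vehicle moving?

17.2 m/s

Double Doppler shift off a moving reflector: f₂ = f₀ · (v + u)/(v − u) (u > 0 toward emitter).
Returning signal is lower, so f₂ = f₀ − Δf = 38773 − 3634 = 35139 Hz.
Rearranging, u = v · (f₂ − f₀)/(f₂ + f₀) = 349 × -3634/73912 ≈ -17.2 m/s.
So the vehicle is moving at 17.2 m/s away from the emitter.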